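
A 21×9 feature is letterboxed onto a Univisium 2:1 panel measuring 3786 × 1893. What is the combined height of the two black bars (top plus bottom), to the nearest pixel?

270 px

Since 2.333 > 2.000, the feature is width-limited.
That makes the image 1622.57 px tall (3786 × 9/21).
Black = 1893 − 1622.57 = 270.43 px.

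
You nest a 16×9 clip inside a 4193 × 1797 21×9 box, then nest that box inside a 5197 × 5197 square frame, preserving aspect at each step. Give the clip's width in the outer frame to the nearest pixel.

3960 px

Inside the 4193×1797 canvas the clip is height-limited at 3194.67 × 1797.00.
The 21×9 canvas is width-limited in 5197×5197, giving 5197.00 × 2227.29; scale factor 1.2394.
So the clip's width is 3194.67 × 1.2394 ≈ 3959.62.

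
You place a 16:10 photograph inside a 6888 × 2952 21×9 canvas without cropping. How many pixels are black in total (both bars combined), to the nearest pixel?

16:10 (1.600) < 21×9 (2.333), so the photograph fills the height.
The photograph is 2952 × 16/10 ≈ 4723.2000 px wide.
Leftover width: 6888 − 4723.2000 = 2164.8000 px.
Bar area = 2164.8000 × 2952 ≈ 6390490 px.

6390490 pixels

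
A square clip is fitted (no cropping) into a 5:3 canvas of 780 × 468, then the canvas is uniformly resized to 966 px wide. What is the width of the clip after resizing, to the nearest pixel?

Fitted into 780×468, the clip spans the height; its width is 468 × 1/1 ≈ 468.00 px.
Resizing to 966 px wide multiplies everything by 1.2385: 468.00 → 579.60 px.

580 px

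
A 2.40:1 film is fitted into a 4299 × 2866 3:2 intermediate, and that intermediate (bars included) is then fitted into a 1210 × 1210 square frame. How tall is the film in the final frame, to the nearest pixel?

2.40:1 in 4299×2866: fills the width, so the film is 4299.00 × 1791.25.
The 3:2 canvas is width-limited in 1210×1210, giving 1210.00 × 806.67; scale factor 0.2815.
The film scales with it: height 1791.25 × 0.2815 ≈ 504.17.

504 px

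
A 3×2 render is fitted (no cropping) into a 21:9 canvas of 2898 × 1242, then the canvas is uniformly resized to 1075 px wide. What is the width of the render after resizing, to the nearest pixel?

691 px

At 2898×1242 the render is height-limited, so width = 1242 × 3/2 ≈ 1863.00 px.
The frame scales by 1075/2898 = 0.3709; 1863.00 × 0.3709 ≈ 691.07 px.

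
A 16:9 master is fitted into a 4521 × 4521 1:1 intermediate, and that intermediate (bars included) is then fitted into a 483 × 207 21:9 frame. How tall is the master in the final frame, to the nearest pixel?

116 px

16:9 in 4521×4521: fills the width, so the master is 4521.00 × 2543.06.
1:1 in 483×207: fills the height, so the intermediate becomes 207.00 × 207.00 — a scale of ×0.0458.
The master scales with it: height 2543.06 × 0.0458 ≈ 116.44.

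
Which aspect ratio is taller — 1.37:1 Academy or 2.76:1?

1.37 and 2.76; 2.76 > 1.37. The smaller width-to-height ratio is the taller frame.

1.37:1 Academy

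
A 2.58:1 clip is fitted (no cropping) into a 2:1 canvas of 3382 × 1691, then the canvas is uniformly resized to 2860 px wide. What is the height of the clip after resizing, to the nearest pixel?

In the 3382×1691 frame the clip fills the width: height = 3382 / 2.580 ≈ 1310.85 px.
Scaling 3382 → 2860 is ×0.8457, so the height becomes 1310.85 × 0.8457 ≈ 1108.53 px.

1109 px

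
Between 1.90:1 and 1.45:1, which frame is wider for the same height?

1.9 and 1.45; 1.9 > 1.45.

1.90:1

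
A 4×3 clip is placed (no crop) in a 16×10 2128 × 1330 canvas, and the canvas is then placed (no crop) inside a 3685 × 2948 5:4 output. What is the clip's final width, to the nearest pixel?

3071 px

Inside the 2128×1330 canvas the clip is height-limited at 1773.33 × 1330.00.
16×10 in 3685×2948: fills the width, so the intermediate becomes 3685.00 × 2303.12 — a scale of ×1.7317.
The clip scales with it: width 1773.33 × 1.7317 ≈ 3070.83.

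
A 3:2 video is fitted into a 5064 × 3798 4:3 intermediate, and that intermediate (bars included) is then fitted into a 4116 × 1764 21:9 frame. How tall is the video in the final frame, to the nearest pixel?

1568 px

Inside the 5064×3798 canvas the video is width-limited at 5064.00 × 3376.00.
Second fit — the 4:3 canvas into 4116×1764 spans the height: 2352.00 × 1764.00 (×0.4645 from 5064×3798).
So the video's height is 3376.00 × 0.4645 ≈ 1568.00.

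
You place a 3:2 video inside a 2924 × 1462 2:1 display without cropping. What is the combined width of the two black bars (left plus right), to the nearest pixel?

3:2 is narrower than 2:1, so it spans the full height.
The video is 1462 × 3/2 ≈ 2193.00 px wide.
Leftover width: 2924 − 2193.00 = 731.00 px.

731 px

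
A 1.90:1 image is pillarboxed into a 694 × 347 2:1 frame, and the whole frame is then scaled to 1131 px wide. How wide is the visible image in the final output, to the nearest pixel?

1074 px

Fitted into 694×347, the image spans the height; its width is 347 × 1.900 ≈ 659.30 px.
Scaling 694 → 1131 is ×1.6297, so the width becomes 659.30 × 1.6297 ≈ 1074.45 px.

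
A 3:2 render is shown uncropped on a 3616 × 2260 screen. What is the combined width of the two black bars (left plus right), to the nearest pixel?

3:2 is narrower than 16×10, so it spans the full height.
Content width = 2260 × 3/2 ≈ 3390.00 px.
Black = 3616 − 3390.00 = 226.00 px.

226 px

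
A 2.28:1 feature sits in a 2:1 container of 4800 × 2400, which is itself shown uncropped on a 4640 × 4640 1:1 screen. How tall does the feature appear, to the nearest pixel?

2035 px

Inside the 4800×2400 canvas the feature is width-limited at 4800.00 × 2105.26.
The 2:1 canvas is width-limited in 4640×4640, giving 4640.00 × 2320.00; scale factor 0.9667.
Applying the same ×0.9667: 2105.26 → 2035.09.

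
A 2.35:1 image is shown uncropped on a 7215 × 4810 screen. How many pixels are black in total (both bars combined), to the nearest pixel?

12552565 pixels

2.35:1 (2.350) > 3×2 (1.500), so the image fills the width.
Content height = 7215 / 2.350 ≈ 3070.2128 px.
4810 − 3070.2128 = 1739.7872 px of bars.
Across the 7215-px span: 1739.7872 × 7215 ≈ 12552565 px.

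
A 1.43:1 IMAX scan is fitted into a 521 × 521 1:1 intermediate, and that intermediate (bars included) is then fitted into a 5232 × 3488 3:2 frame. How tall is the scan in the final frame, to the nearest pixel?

2439 px

First fit — 1.43:1 IMAX into 521×521 spans the width: 521.00 × 364.34.
The 1:1 canvas is height-limited in 5232×3488, giving 3488.00 × 3488.00; scale factor 6.6948.
So the scan's height is 364.34 × 6.6948 ≈ 2439.16.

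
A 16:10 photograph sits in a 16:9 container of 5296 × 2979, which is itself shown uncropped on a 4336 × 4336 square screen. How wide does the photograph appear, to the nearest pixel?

16:10 in 5296×2979: fills the height, so the photograph is 4766.40 × 2979.00.
16:9 in 4336×4336: fills the width, so the intermediate becomes 4336.00 × 2439.00 — a scale of ×0.8187.
The photograph scales with it: width 4766.40 × 0.8187 ≈ 3902.40.

3902 px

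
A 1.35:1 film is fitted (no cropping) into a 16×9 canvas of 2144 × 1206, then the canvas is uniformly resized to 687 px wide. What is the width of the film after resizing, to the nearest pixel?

At 2144×1206 the film is height-limited, so width = 1206 × 1.350 ≈ 1628.10 px.
The frame scales by 687/2144 = 0.3204; 1628.10 × 0.3204 ≈ 521.69 px.

522 px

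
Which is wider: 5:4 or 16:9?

5:4 = 1.25 and 16:9 = 1.778; 1.778 > 1.25.

16:9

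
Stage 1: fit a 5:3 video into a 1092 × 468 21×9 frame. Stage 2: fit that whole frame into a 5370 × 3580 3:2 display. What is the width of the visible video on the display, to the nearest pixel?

5:3 in 1092×468: fills the height, so the video is 780.00 × 468.00.
21×9 in 5370×3580: fills the width, so the intermediate becomes 5370.00 × 2301.43 — a scale of ×4.9176.
The video scales with it: width 780.00 × 4.9176 ≈ 3835.71.

3836 px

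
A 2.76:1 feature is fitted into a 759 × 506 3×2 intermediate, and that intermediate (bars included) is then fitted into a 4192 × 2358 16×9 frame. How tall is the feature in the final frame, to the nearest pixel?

1282 px

First fit — 2.76:1 into 759×506 spans the width: 759.00 × 275.00.
3×2 in 4192×2358: fills the height, so the intermediate becomes 3537.00 × 2358.00 — a scale of ×4.6601.
So the feature's height is 275.00 × 4.6601 ≈ 1281.52.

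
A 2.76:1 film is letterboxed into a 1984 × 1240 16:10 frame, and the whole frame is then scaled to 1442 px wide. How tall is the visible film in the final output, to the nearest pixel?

In the 1984×1240 frame the film fills the width: height = 1984 / 2.760 ≈ 718.84 px.
The frame scales by 1442/1984 = 0.7268; 718.84 × 0.7268 ≈ 522.46 px.

522 px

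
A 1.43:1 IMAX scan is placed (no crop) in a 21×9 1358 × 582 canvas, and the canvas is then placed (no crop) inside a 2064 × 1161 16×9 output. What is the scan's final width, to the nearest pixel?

First fit — 1.43:1 IMAX into 1358×582 spans the height: 832.26 × 582.00.
21×9 in 2064×1161: fills the width, so the intermediate becomes 2064.00 × 884.57 — a scale of ×1.5199.
Applying the same ×1.5199: 832.26 → 1264.94.

1265 px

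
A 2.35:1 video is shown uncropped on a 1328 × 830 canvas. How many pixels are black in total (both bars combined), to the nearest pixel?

351779 pixels

Since 2.350 > 1.600, the video is width-limited.
That makes the image 565.1064 px tall (1328 / 2.350).
830 − 565.1064 = 264.8936 px of bars.
Across the 1328-px span: 264.8936 × 1328 ≈ 351779 px.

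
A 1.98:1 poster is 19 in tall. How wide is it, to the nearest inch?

38 in

Width = 19 × 1.980 = 37.62.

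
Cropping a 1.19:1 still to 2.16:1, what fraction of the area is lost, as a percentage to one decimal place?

44.9%

The width stays; only height is cut (since 2.16:1 is wider than 1.19:1).
Area ratio = (1.190)/(2.160) = 55.09%; the remaining 44.91% is cropped out.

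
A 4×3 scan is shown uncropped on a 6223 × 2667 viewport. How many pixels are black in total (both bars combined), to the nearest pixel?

7112889 pixels

4×3 (1.333) < 21×9 (2.333), so the scan fills the height.
The scan is 2667 × 4/3 ≈ 3556.0000 px wide.
6223 − 3556.0000 = 2667.0000 px of bars.
Bar area = 2667.0000 × 2667 ≈ 7112889 px.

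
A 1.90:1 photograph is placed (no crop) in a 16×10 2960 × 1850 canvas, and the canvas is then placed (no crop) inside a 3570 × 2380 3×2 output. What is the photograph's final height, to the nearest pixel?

1879 px

1.90:1 in 2960×1850: fills the width, so the photograph is 2960.00 × 1557.89.
Second fit — the 16×10 canvas into 3570×2380 spans the width: 3570.00 × 2231.25 (×1.2061 from 2960×1850).
The photograph scales with it: height 1557.89 × 1.2061 ≈ 1878.95.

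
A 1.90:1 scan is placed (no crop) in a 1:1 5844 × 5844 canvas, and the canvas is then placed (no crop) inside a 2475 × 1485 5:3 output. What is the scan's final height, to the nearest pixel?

782 px

1.90:1 in 5844×5844: fills the width, so the scan is 5844.00 × 3075.79.
The 1:1 canvas is height-limited in 2475×1485, giving 1485.00 × 1485.00; scale factor 0.2541.
Applying the same ×0.2541: 3075.79 → 781.58.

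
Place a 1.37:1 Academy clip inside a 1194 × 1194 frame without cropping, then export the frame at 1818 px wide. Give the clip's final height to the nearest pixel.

1327 px

In the 1194×1194 frame the clip fills the width: height = 1194 / 1.370 ≈ 871.53 px.
Resizing to 1818 px wide multiplies everything by 1.5226: 871.53 → 1327.01 px.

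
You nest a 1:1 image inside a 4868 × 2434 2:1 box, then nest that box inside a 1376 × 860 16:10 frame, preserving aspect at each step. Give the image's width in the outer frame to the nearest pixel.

1:1 in 4868×2434: fills the height, so the image is 2434.00 × 2434.00.
Second fit — the 2:1 canvas into 1376×860 spans the width: 1376.00 × 688.00 (×0.2827 from 4868×2434).
The image scales with it: width 2434.00 × 0.2827 ≈ 688.00.

688 px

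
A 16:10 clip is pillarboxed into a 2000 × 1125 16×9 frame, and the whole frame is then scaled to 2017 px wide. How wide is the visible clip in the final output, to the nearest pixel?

1815 px

Fitted into 2000×1125, the clip spans the height; its width is 1125 × 16/10 ≈ 1800.00 px.
Scaling 2000 → 2017 is ×1.0085, so the width becomes 1800.00 × 1.0085 ≈ 1815.30 px.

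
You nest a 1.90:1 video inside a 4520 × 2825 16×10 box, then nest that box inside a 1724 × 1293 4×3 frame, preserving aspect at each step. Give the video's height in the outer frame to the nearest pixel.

1.90:1 in 4520×2825: fills the width, so the video is 4520.00 × 2378.95.
16×10 in 1724×1293: fills the width, so the intermediate becomes 1724.00 × 1077.50 — a scale of ×0.3814.
Applying the same ×0.3814: 2378.95 → 907.37.

907 px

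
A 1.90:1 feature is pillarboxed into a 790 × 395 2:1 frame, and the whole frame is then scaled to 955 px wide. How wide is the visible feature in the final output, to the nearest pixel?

907 px

At 790×395 the feature is height-limited, so width = 395 × 1.900 ≈ 750.50 px.
The frame scales by 955/790 = 1.2089; 750.50 × 1.2089 ≈ 907.25 px.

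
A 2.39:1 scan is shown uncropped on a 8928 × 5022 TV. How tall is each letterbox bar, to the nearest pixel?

2.39:1 (2.390) > 16:9 (1.778), so the scan fills the width.
Content height = 8928 / 2.390 ≈ 3735.56 px.
Leftover height: 5022 − 3735.56 = 1286.44 px → 643.22 each side.

643 px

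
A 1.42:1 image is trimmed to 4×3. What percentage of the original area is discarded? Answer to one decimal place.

4×3 is narrower than 1.42:1, so the crop keeps the full height and trims the width.
Fraction kept = (1.333)/(1.420) ≈ 93.90%, so 6.10% is lost.

6.1%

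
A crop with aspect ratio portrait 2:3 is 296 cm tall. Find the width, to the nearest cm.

Width = 296·2/3 = 197.33.

197 cm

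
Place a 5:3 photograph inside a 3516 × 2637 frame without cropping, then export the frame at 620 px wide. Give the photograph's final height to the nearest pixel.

In the 3516×2637 frame the photograph fills the width: height = 3516 × 3/5 ≈ 2109.60 px.
Scaling 3516 → 620 is ×0.1763, so the height becomes 2109.60 × 0.1763 ≈ 372.00 px.

372 px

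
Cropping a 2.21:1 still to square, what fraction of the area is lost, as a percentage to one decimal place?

square is narrower than 2.21:1, so the crop keeps the full height and trims the width.
(1.000)/(2.210) ≈ 0.452 of the area survives, leaving 54.75% discarded.

54.8%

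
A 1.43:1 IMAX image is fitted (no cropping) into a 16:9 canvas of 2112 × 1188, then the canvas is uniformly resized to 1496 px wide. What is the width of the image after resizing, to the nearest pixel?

1203 px

At 2112×1188 the image is height-limited, so width = 1188 × 1.430 ≈ 1698.84 px.
The frame scales by 1496/2112 = 0.7083; 1698.84 × 0.7083 ≈ 1203.35 px.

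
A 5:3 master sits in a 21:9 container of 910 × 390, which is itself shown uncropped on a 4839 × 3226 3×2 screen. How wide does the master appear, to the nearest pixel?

Inside the 910×390 canvas the master is height-limited at 650.00 × 390.00.
The 21:9 canvas is width-limited in 4839×3226, giving 4839.00 × 2073.86; scale factor 5.3176.
So the master's width is 650.00 × 5.3176 ≈ 3456.43.

3456 px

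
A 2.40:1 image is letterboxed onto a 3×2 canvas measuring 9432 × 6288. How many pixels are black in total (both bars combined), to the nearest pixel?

2.40:1 (2.400) > 3×2 (1.500), so the image fills the width.
The image is 9432 / 2.400 ≈ 3930.0000 px tall.
Leftover height: 6288 − 3930.0000 = 2358.0000 px.
That's 2358.0000 × 9432 ≈ 22240656 black pixels.

22240656 pixels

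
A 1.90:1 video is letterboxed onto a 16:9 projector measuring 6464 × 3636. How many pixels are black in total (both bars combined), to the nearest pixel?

1511896 pixels

1.90:1 is wider than 16:9, so it spans the full width.
That makes the image 3402.1053 px tall (6464 / 1.900).
Black = 3636 − 3402.1053 = 233.8947 px.
That's 233.8947 × 6464 ≈ 1511896 black pixels.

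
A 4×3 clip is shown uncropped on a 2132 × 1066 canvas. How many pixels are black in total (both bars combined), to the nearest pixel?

757571 pixels

4×3 is narrower than 2:1, so it spans the full height.
That makes the image 1421.3333 px wide (1066 × 4/3).
Leftover width: 2132 − 1421.3333 = 710.6667 px.
Across the 1066-px span: 710.6667 × 1066 ≈ 757571 px.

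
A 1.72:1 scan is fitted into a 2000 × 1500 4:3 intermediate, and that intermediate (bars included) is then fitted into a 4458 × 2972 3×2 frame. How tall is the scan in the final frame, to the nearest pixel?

1.72:1 in 2000×1500: fills the width, so the scan is 2000.00 × 1162.79.
4:3 in 4458×2972: fills the height, so the intermediate becomes 3962.67 × 2972.00 — a scale of ×1.9813.
So the scan's height is 1162.79 × 1.9813 ≈ 2303.88.

2304 px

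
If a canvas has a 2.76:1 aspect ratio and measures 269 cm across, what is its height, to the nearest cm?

97 cm

At 2.76:1, 269 / 2.760 ≈ 97.46.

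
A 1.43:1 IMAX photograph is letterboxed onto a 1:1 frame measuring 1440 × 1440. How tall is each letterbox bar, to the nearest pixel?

217 px

1.43:1 IMAX is wider than 1:1, so it spans the full width.
That makes the image 1006.99 px tall (1440 / 1.430).
Black = 1440 − 1006.99 = 433.01 px, or 216.50 per bar.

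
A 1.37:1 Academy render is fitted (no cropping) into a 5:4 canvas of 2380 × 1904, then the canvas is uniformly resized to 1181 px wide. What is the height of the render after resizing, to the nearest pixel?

862 px

At 2380×1904 the render is width-limited, so height = 2380 / 1.370 ≈ 1737.23 px.
Resizing to 1181 px wide multiplies everything by 0.4962: 1737.23 → 862.04 px.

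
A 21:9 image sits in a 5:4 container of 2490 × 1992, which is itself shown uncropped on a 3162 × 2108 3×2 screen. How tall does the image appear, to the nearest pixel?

21:9 in 2490×1992: fills the width, so the image is 2490.00 × 1067.14.
The 5:4 canvas is height-limited in 3162×2108, giving 2635.00 × 2108.00; scale factor 1.0582.
The image scales with it: height 1067.14 × 1.0582 ≈ 1129.29.

1129 px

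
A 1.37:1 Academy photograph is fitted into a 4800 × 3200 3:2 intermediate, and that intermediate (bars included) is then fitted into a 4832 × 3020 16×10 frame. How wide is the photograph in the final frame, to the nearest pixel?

First fit — 1.37:1 Academy into 4800×3200 spans the height: 4384.00 × 3200.00.
Second fit — the 3:2 canvas into 4832×3020 spans the height: 4530.00 × 3020.00 (×0.9437 from 4800×3200).
Applying the same ×0.9437: 4384.00 → 4137.40.

4137 px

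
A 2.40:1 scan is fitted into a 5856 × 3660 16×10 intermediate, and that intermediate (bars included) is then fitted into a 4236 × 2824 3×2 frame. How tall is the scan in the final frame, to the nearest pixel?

Inside the 5856×3660 canvas the scan is width-limited at 5856.00 × 2440.00.
Second fit — the 16×10 canvas into 4236×2824 spans the width: 4236.00 × 2647.50 (×0.7234 from 5856×3660).
So the scan's height is 2440.00 × 0.7234 ≈ 1765.00.

1765 px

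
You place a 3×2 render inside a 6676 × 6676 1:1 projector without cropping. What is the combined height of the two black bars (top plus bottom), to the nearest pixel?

2225 px

Since 1.500 > 1.000, the render is width-limited.
That makes the image 4450.67 px tall (6676 × 2/3).
Leftover height: 6676 − 4450.67 = 2225.33 px.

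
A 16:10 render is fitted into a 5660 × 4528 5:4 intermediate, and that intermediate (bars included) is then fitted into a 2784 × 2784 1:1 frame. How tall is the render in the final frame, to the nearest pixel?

16:10 in 5660×4528: fills the width, so the render is 5660.00 × 3537.50.
The 5:4 canvas is width-limited in 2784×2784, giving 2784.00 × 2227.20; scale factor 0.4919.
So the render's height is 3537.50 × 0.4919 ≈ 1740.00.

1740 px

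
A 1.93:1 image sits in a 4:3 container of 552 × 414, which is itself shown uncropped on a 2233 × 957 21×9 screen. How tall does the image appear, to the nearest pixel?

661 px

First fit — 1.93:1 into 552×414 spans the width: 552.00 × 286.01.
Second fit — the 4:3 canvas into 2233×957 spans the height: 1276.00 × 957.00 (×2.3116 from 552×414).
Applying the same ×2.3116: 286.01 → 661.14.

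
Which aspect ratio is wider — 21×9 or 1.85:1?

21×9 = 2.333 and 1.85; 2.333 > 1.85.

21×9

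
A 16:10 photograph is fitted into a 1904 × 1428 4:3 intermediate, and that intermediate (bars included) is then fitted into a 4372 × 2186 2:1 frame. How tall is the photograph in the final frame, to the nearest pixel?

First fit — 16:10 into 1904×1428 spans the width: 1904.00 × 1190.00.
The 4:3 canvas is height-limited in 4372×2186, giving 2914.67 × 2186.00; scale factor 1.5308.
The photograph scales with it: height 1190.00 × 1.5308 ≈ 1821.67.

1822 px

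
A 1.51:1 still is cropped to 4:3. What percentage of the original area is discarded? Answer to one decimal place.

11.7%

4:3 is narrower than 1.51:1, so the crop keeps the full height and trims the width.
(1.333)/(1.510) ≈ 0.883 of the area survives, leaving 11.70% discarded.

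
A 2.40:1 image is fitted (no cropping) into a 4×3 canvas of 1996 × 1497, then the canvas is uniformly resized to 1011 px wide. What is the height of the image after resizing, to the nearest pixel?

At 1996×1497 the image is width-limited, so height = 1996 / 2.400 ≈ 831.67 px.
Scaling 1996 → 1011 is ×0.5065, so the height becomes 831.67 × 0.5065 ≈ 421.25 px.

421 px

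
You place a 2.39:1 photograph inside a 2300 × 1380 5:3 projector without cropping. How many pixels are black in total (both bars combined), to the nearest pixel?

960611 pixels

Since 2.390 > 1.667, the photograph is width-limited.
That makes the image 962.3431 px tall (2300 / 2.390).
Leftover height: 1380 − 962.3431 = 417.6569 px.
Bar area = 417.6569 × 2300 ≈ 960611 px.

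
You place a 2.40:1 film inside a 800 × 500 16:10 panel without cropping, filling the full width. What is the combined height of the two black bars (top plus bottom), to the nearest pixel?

Content height = 800 / 2.400 ≈ 333.33 px.
500 − 333.33 = 166.67 px of bars.

167 px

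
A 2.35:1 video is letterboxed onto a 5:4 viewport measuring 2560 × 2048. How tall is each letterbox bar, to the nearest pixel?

2.35:1 is wider than 5:4, so it spans the full width.
The video is 2560 / 2.350 ≈ 1089.36 px tall.
Black = 2048 − 1089.36 = 958.64 px, or 479.32 per bar.

479 px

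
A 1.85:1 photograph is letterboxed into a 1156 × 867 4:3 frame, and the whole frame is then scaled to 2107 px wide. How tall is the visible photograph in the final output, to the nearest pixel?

In the 1156×867 frame the photograph fills the width: height = 1156 / 1.850 ≈ 624.86 px.
Scaling 1156 → 2107 is ×1.8227, so the height becomes 624.86 × 1.8227 ≈ 1138.92 px.

1139 px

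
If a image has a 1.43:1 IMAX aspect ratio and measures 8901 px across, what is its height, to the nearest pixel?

At 1.43:1 IMAX, 8901 / 1.430 ≈ 6224.48.

6224 px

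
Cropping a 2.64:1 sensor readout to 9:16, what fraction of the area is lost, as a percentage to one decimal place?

78.7%

Going from 2.64:1 to 9:16 means cutting width while keeping height.
Area ratio = (0.562)/(2.640) = 21.31%; the remaining 78.69% is cropped out.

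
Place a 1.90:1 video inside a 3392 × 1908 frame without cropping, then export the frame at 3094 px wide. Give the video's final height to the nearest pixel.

1628 px

Fitted into 3392×1908, the video spans the width; its height is 3392 / 1.900 ≈ 1785.26 px.
The frame scales by 3094/3392 = 0.9121; 1785.26 × 0.9121 ≈ 1628.42 px.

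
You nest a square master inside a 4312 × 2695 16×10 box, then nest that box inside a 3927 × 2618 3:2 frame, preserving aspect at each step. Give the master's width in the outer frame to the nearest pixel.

2454 px

square in 4312×2695: fills the height, so the master is 2695.00 × 2695.00.
16×10 in 3927×2618: fills the width, so the intermediate becomes 3927.00 × 2454.38 — a scale of ×0.9107.
So the master's width is 2695.00 × 0.9107 ≈ 2454.38.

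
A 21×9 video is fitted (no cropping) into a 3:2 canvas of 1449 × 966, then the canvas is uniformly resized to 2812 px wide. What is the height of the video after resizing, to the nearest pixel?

1205 px

At 1449×966 the video is width-limited, so height = 1449 × 9/21 ≈ 621.00 px.
Scaling 1449 → 2812 is ×1.9406, so the height becomes 621.00 × 1.9406 ≈ 1205.14 px.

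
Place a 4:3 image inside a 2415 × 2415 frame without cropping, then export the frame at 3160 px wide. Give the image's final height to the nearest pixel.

2370 px

At 2415×2415 the image is width-limited, so height = 2415 × 3/4 ≈ 1811.25 px.
The frame scales by 3160/2415 = 1.3085; 1811.25 × 1.3085 ≈ 2370.00 px.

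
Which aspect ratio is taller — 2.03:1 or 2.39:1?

2.03 and 2.39; 2.39 > 2.03. The smaller width-to-height ratio is the taller frame.

2.03:1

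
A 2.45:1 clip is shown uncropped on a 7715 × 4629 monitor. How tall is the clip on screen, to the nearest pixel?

2.45:1 is wider than 5:3, so it spans the full width.
Content height = 7715 / 2.450 ≈ 3148.98 px.

3149 px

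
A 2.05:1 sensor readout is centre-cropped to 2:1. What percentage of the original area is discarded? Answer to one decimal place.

2.4%

The height stays; only width is cut (since 2:1 is narrower than 2.05:1).
(2.000)/(2.050) ≈ 0.976 of the area survives, leaving 2.44% discarded.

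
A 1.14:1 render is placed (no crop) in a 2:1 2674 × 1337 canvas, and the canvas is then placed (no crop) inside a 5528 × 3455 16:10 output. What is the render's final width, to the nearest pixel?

3151 px

Inside the 2674×1337 canvas the render is height-limited at 1524.18 × 1337.00.
Second fit — the 2:1 canvas into 5528×3455 spans the width: 5528.00 × 2764.00 (×2.0673 from 2674×1337).
So the render's width is 1524.18 × 2.0673 ≈ 3150.96.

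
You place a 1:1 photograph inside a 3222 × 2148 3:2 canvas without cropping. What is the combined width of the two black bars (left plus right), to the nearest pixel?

1074 px

1:1 is narrower than 3:2, so it spans the full height.
Content width = 2148 × 1/1 ≈ 2148.00 px.
Leftover width: 3222 − 2148.00 = 1074.00 px.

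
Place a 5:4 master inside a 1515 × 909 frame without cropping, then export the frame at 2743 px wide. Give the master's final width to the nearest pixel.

Fitted into 1515×909, the master spans the height; its width is 909 × 5/4 ≈ 1136.25 px.
Resizing to 2743 px wide multiplies everything by 1.8106: 1136.25 → 2057.25 px.

2057 px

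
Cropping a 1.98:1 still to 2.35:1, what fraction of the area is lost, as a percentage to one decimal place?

Going from 1.98:1 to 2.35:1 means cutting height while keeping width.
Fraction kept = (1.980)/(2.350) ≈ 84.26%, so 15.74% is lost.

15.7%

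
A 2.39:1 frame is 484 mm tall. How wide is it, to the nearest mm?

1157 mm

Width = 484 × 2.390 = 1156.76.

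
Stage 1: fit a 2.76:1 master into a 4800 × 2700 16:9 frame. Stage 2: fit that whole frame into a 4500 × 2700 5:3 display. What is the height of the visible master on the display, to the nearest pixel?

1630 px

First fit — 2.76:1 into 4800×2700 spans the width: 4800.00 × 1739.13.
16:9 in 4500×2700: fills the width, so the intermediate becomes 4500.00 × 2531.25 — a scale of ×0.9375.
Applying the same ×0.9375: 1739.13 → 1630.43.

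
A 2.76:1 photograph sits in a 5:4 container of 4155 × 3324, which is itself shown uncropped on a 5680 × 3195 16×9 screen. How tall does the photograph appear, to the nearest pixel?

2.76:1 in 4155×3324: fills the width, so the photograph is 4155.00 × 1505.43.
5:4 in 5680×3195: fills the height, so the intermediate becomes 3993.75 × 3195.00 — a scale of ×0.9612.
So the photograph's height is 1505.43 × 0.9612 ≈ 1447.01.

1447 px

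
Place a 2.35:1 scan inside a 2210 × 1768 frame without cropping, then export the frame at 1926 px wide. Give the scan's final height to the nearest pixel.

820 px

In the 2210×1768 frame the scan fills the width: height = 2210 / 2.350 ≈ 940.43 px.
Resizing to 1926 px wide multiplies everything by 0.8715: 940.43 → 819.57 px.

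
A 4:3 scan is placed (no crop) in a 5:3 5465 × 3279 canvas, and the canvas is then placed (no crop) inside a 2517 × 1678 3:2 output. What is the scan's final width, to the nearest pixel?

2014 px

First fit — 4:3 into 5465×3279 spans the height: 4372.00 × 3279.00.
The 5:3 canvas is width-limited in 2517×1678, giving 2517.00 × 1510.20; scale factor 0.4606.
Applying the same ×0.4606: 4372.00 → 2013.60.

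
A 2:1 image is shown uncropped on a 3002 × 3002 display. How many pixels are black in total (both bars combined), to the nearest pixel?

2:1 is wider than 1:1, so it spans the full width.
That makes the image 1501.0000 px tall (3002 × 1/2).
3002 − 1501.0000 = 1501.0000 px of bars.
Bar area = 1501.0000 × 3002 ≈ 4506002 px.

4506002 pixels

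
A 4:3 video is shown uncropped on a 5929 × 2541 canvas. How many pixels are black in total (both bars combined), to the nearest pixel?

6456681 pixels

4:3 (1.333) < 21:9 (2.333), so the video fills the height.
Content width = 2541 × 4/3 ≈ 3388.0000 px.
5929 − 3388.0000 = 2541.0000 px of bars.
Across the 2541-px span: 2541.0000 × 2541 ≈ 6456681 px.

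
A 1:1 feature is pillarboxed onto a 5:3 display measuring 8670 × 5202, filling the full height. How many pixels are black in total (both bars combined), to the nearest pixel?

The feature is 5202 × 1/1 ≈ 5202.0000 px wide.
Leftover width: 8670 − 5202.0000 = 3468.0000 px.
Bar area = 3468.0000 × 5202 ≈ 18040536 px.

18040536 pixels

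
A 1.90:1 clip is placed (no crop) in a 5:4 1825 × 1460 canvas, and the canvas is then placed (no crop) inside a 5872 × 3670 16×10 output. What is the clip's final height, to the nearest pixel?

2414 px

1.90:1 in 1825×1460: fills the width, so the clip is 1825.00 × 960.53.
The 5:4 canvas is height-limited in 5872×3670, giving 4587.50 × 3670.00; scale factor 2.5137.
So the clip's height is 960.53 × 2.5137 ≈ 2414.47.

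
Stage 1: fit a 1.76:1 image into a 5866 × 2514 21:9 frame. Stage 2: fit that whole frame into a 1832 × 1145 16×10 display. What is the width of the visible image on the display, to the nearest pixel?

1.76:1 in 5866×2514: fills the height, so the image is 4424.64 × 2514.00.
The 21:9 canvas is width-limited in 1832×1145, giving 1832.00 × 785.14; scale factor 0.3123.
Applying the same ×0.3123: 4424.64 → 1381.85.

1382 px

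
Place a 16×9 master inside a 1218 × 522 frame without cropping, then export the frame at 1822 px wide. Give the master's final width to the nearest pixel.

1388 px

At 1218×522 the master is height-limited, so width = 522 × 16/9 ≈ 928.00 px.
The frame scales by 1822/1218 = 1.4959; 928.00 × 1.4959 ≈ 1388.19 px.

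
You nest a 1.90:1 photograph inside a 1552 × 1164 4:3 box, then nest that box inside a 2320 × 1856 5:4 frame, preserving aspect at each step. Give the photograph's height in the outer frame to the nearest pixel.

1.90:1 in 1552×1164: fills the width, so the photograph is 1552.00 × 816.84.
4:3 in 2320×1856: fills the width, so the intermediate becomes 2320.00 × 1740.00 — a scale of ×1.4948.
Applying the same ×1.4948: 816.84 → 1221.05.

1221 px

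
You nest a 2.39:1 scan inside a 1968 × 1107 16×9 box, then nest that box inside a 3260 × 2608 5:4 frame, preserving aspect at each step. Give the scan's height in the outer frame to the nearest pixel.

1364 px

2.39:1 in 1968×1107: fills the width, so the scan is 1968.00 × 823.43.
Second fit — the 16×9 canvas into 3260×2608 spans the width: 3260.00 × 1833.75 (×1.6565 from 1968×1107).
Applying the same ×1.6565: 823.43 → 1364.02.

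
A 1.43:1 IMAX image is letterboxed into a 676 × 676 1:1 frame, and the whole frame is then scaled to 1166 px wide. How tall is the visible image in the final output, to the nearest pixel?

815 px

Fitted into 676×676, the image spans the width; its height is 676 / 1.430 ≈ 472.73 px.
Resizing to 1166 px wide multiplies everything by 1.7249: 472.73 → 815.38 px.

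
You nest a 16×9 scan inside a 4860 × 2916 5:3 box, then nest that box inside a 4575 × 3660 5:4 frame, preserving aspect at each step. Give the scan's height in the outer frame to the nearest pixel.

2573 px

16×9 in 4860×2916: fills the width, so the scan is 4860.00 × 2733.75.
The 5:3 canvas is width-limited in 4575×3660, giving 4575.00 × 2745.00; scale factor 0.9414.
Applying the same ×0.9414: 2733.75 → 2573.44.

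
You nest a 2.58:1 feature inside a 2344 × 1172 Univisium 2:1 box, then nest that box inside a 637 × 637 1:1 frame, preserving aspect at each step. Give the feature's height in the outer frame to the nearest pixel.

2.58:1 in 2344×1172: fills the width, so the feature is 2344.00 × 908.53.
Second fit — the Univisium 2:1 canvas into 637×637 spans the width: 637.00 × 318.50 (×0.2718 from 2344×1172).
Applying the same ×0.2718: 908.53 → 246.90.

247 px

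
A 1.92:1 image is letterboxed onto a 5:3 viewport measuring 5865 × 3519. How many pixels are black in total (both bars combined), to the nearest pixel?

2723193 pixels

1.92:1 is wider than 5:3, so it spans the full width.
Content height = 5865 / 1.920 ≈ 3054.6875 px.
Black = 3519 − 3054.6875 = 464.3125 px.
Across the 5865-px span: 464.3125 × 5865 ≈ 2723193 px.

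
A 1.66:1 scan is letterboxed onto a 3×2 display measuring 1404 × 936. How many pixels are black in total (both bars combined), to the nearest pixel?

126664 pixels

1.66:1 is wider than 3×2, so it spans the full width.
The scan is 1404 / 1.660 ≈ 845.7831 px tall.
936 − 845.7831 = 90.2169 px of bars.
Across the 1404-px span: 90.2169 × 1404 ≈ 126664 px.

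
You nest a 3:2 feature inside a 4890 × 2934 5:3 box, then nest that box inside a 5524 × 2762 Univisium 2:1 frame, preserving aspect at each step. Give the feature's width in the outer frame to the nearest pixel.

Inside the 4890×2934 canvas the feature is height-limited at 4401.00 × 2934.00.
5:3 in 5524×2762: fills the height, so the intermediate becomes 4603.33 × 2762.00 — a scale of ×0.9414.
Applying the same ×0.9414: 4401.00 → 4143.00.

4143 px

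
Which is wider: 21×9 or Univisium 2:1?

21×9

21×9 = 2.333 and Univisium 2:1 = 2; 2.333 > 2.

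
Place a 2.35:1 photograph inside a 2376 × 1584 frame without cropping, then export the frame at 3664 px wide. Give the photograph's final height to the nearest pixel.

1559 px

In the 2376×1584 frame the photograph fills the width: height = 2376 / 2.350 ≈ 1011.06 px.
The frame scales by 3664/2376 = 1.5421; 1011.06 × 1.5421 ≈ 1559.15 px.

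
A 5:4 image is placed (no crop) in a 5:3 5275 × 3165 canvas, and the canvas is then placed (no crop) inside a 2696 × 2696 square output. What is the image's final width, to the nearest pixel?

2022 px

First fit — 5:4 into 5275×3165 spans the height: 3956.25 × 3165.00.
Second fit — the 5:3 canvas into 2696×2696 spans the width: 2696.00 × 1617.60 (×0.5111 from 5275×3165).
The image scales with it: width 3956.25 × 0.5111 ≈ 2022.00.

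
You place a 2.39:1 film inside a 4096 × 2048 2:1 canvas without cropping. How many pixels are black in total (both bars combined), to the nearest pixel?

2.39:1 (2.390) > 2:1 (2.000), so the film fills the width.
The film is 4096 / 2.390 ≈ 1713.8075 px tall.
Black = 2048 − 1713.8075 = 334.1925 px.
That's 334.1925 × 4096 ≈ 1368852 black pixels.

1368852 pixels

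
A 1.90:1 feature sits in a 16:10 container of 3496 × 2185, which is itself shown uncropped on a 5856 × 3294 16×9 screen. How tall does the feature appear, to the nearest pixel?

1.90:1 in 3496×2185: fills the width, so the feature is 3496.00 × 1840.00.
Second fit — the 16:10 canvas into 5856×3294 spans the height: 5270.40 × 3294.00 (×1.5076 from 3496×2185).
So the feature's height is 1840.00 × 1.5076 ≈ 2773.89.

2774 px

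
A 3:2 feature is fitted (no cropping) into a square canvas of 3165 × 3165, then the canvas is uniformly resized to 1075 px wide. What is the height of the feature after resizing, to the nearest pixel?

Fitted into 3165×3165, the feature spans the width; its height is 3165 × 2/3 ≈ 2110.00 px.
Resizing to 1075 px wide multiplies everything by 0.3397: 2110.00 → 716.67 px.

717 px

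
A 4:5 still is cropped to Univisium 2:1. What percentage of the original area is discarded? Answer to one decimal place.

60.0%

The width stays; only height is cut (since Univisium 2:1 is wider than 4:5).
Fraction kept = (0.800)/(2.000) ≈ 40.00%, so 60.00% is lost.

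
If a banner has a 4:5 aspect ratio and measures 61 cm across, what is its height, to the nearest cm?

76 cm

61 × 5/4 = 76.25.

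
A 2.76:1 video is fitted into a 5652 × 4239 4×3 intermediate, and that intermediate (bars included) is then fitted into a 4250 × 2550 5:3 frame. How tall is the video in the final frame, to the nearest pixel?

2.76:1 in 5652×4239: fills the width, so the video is 5652.00 × 2047.83.
The 4×3 canvas is height-limited in 4250×2550, giving 3400.00 × 2550.00; scale factor 0.6016.
Applying the same ×0.6016: 2047.83 → 1231.88.

1232 px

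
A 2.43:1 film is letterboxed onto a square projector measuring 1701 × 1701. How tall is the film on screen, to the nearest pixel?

2.43:1 (2.430) > square (1.000), so the film fills the width.
That makes the image 700.00 px tall (1701 / 2.430).

700 px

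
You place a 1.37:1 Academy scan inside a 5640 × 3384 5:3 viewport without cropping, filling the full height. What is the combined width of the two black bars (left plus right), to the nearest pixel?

The scan is 3384 × 1.370 ≈ 4636.08 px wide.
Leftover width: 5640 − 4636.08 = 1003.92 px.

1004 px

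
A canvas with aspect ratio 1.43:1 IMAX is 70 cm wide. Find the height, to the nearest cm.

Height = 70 / 1.430 = 48.95.

49 cm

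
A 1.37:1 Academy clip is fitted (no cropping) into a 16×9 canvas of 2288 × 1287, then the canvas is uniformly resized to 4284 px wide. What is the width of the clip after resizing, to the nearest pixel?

3301 px

At 2288×1287 the clip is height-limited, so width = 1287 × 1.370 ≈ 1763.19 px.
The frame scales by 4284/2288 = 1.8724; 1763.19 × 1.8724 ≈ 3301.36 px.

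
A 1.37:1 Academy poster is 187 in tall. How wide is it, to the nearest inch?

At 1.37:1 Academy, 187 × 1.370 ≈ 256.19.

256 in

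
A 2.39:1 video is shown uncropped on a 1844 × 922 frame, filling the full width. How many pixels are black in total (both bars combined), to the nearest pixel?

The video is 1844 / 2.390 ≈ 771.5481 px tall.
Leftover height: 922 − 771.5481 = 150.4519 px.
That's 150.4519 × 1844 ≈ 277433 black pixels.

277433 pixels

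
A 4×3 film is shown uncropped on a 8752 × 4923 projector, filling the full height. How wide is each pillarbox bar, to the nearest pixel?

The film is 4923 × 4/3 ≈ 6564.00 px wide.
Black = 8752 − 6564.00 = 2188.00 px, or 1094.00 per bar.

1094 px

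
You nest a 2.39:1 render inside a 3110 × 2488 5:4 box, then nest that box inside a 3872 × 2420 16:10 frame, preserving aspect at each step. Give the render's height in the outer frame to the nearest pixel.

Inside the 3110×2488 canvas the render is width-limited at 3110.00 × 1301.26.
The 5:4 canvas is height-limited in 3872×2420, giving 3025.00 × 2420.00; scale factor 0.9727.
Applying the same ×0.9727: 1301.26 → 1265.69.

1266 px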